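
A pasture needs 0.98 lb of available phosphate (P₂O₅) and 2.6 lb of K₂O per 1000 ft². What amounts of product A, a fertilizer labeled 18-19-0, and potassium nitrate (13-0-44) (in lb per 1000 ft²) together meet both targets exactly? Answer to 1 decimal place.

Per-1000 ft² balance (a = product A, b = potassium nitrate):
P₂O₅: 0.19·a + 0·b = 0.98
K₂O: 0·a + 0.44·b = 2.6
Solving simultaneously: a = 5.15789, b = 5.90909.

5.2 lb product A, 5.9 lb potassium nitrate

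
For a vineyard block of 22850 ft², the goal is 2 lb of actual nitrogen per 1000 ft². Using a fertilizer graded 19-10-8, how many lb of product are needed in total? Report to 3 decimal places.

Product per 1000 ft² = 2 / 19% = 10.5263 lb.
Total product = 10.5263 × 22850 / 1000 = 240.5263 lb.

240.526 lb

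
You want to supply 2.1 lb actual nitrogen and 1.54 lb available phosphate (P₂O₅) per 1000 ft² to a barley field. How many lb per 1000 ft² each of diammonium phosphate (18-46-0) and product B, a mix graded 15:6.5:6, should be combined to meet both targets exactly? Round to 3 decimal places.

With a, b = lb per 1000 ft² of diammonium phosphate and product B:
N: 0.18·a + 0.15·b = 2.1
P₂O₅: 0.46·a + 0.065·b = 1.54
From row1: a = (2.1 − 0.15·b) / 0.18.
Into row2: 0.46·(2.1 − 0.15·b)/0.18 + 0.065·b = 1.54 → b = 12.0209, a = 1.64921.

1.649 lb diammonium phosphate, 12.021 lb product B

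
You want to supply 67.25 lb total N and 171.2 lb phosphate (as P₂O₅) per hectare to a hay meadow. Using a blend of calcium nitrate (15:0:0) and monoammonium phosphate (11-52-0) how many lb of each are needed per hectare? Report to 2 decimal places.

With a, b = lb per hectare of calcium nitrate and monoammonium phosphate:
N: 0.15·a + 0.11·b = 67.25
P₂O₅: 0·a + 0.52·b = 171.2
Solving simultaneously: a = 206.897, b = 329.231.

206.90 lb calcium nitrate, 329.23 lb monoammonium phosphate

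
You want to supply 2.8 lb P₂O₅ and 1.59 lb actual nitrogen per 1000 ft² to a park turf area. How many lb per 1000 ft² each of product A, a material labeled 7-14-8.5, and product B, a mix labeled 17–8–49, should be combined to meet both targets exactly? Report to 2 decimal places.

19.16 lb product A, 1.46 lb product B

Per-1000 ft² balance (a = product A, b = product B):
P₂O₅: 0.14·a + 0.08·b = 2.8
N: 0.07·a + 0.17·b = 1.59
From row1: a = (2.8 − 0.08·b) / 0.14.
Into row2: 0.07·(2.8 − 0.08·b)/0.14 + 0.17·b = 1.59 → b = 1.46154, a = 19.1648.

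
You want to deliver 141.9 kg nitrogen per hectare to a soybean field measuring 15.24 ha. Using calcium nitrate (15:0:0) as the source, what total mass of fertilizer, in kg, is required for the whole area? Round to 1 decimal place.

14417.0 kg

Product per hectare = 141.9 / 15% = 946 kg.
Total product = 946 × 15.24 = 14417.04 kg.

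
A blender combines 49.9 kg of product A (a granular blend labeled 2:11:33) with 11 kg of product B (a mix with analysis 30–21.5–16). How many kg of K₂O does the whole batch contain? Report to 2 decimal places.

18.23 kg K₂O

K₂O mass = 33%×49.9 + 16%×11 = 18.227 kg.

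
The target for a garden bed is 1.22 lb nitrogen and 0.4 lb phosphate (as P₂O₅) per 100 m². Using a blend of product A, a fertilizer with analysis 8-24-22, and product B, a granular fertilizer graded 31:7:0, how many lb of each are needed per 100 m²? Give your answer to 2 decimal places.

Per-100 m² balance (a = product A, b = product B):
N: 0.08·a + 0.31·b = 1.22
P₂O₅: 0.24·a + 0.07·b = 0.4
Solving simultaneously: a = 0.561047, b = 3.7907.

0.56 lb product A, 3.79 lb product B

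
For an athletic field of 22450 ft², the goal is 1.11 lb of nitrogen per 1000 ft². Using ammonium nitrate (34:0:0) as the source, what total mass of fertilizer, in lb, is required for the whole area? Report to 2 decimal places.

73.29 lb

Product per 1000 ft² = 1.11 / 34% = 3.26471 lb.
Total product = 3.26471 × 22450 / 1000 = 73.2926 lb.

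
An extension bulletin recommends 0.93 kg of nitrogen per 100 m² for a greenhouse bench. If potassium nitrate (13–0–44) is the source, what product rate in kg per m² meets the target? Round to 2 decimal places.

Product per 100 m² = 0.93 / 13% = 7.15385 kg.
Convert to per m²: 7.15385 × 0.01 = 0.0715385 kg.

0.07 kg of product per sq m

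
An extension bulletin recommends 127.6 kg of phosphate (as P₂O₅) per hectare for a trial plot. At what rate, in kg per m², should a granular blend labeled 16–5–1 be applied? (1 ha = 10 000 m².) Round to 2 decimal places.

0.26 kg of product per sq m

Product per hectare = 127.6 / 5% = 2552 kg.
Convert to per m²: 2552 × 0.0001 = 0.2552 kg.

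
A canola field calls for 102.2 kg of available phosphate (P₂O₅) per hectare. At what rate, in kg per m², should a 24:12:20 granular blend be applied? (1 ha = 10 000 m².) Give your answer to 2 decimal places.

0.09 kg of product per sq m

Product per hectare = 102.2 / 12% = 851.667 kg.
Convert to per m²: 851.667 × 0.0001 = 0.0851667 kg.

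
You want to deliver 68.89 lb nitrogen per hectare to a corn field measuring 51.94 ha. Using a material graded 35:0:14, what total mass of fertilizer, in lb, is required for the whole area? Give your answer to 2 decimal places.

Product per hectare = 68.89 / 35% = 196.829 lb.
Total product = 196.829 × 51.94 = 10223.276 lb.

10223.28 lb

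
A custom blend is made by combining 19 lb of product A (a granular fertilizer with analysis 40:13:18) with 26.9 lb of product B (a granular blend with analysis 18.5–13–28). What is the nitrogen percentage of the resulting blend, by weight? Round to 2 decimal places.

27.40% N

Total mass = 19 + 26.9 = 45.9 lb.
N mass = 40%×19 + 18.5%×26.9 = 12.5765 lb.
% N = 12.5765 / 45.9 = 27.3998%.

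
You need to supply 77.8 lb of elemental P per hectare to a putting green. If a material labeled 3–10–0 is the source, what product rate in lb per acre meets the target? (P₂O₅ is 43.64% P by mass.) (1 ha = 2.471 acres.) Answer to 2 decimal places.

721.48 lb of product per acre

As P₂O₅: 77.8 / 0.4364 = 178.277 lb per hectare.
Product per hectare = 178.277 / 10% = 1782.77 lb.
Convert to per acre: 1782.77 × 0.404694 = 721.476 lb.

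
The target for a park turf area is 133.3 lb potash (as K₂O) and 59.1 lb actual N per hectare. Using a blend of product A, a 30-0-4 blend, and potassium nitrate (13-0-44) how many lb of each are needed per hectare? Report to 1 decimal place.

Per-hectare balance (a = product A, b = potassium nitrate):
K₂O: 0.04·a + 0.44·b = 133.3
N: 0.3·a + 0.13·b = 59.1
From row1: a = (133.3 − 0.44·b) / 0.04.
Into row2: 0.3·(133.3 − 0.44·b)/0.04 + 0.13·b = 59.1 → b = 296.735, a = 68.4148.

68.4 lb product A, 296.7 lb potassium nitrate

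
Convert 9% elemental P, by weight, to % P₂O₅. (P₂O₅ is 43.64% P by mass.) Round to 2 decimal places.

%P₂O₅ = 9 / 0.4364 = 20.6233%.

20.62% P₂O₅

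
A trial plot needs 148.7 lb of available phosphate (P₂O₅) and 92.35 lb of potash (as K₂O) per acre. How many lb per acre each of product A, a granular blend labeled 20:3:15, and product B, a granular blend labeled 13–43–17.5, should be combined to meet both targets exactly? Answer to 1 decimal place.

Let a = lb of product A, b = lb of product B (per acre).
P₂O₅: 0.03·a + 0.43·b = 148.7
K₂O: 0.15·a + 0.175·b = 92.35
Eliminate b: (row1) − 0.43/0.175·(row2) → -0.338571·a = -78.2171, so a = 231.021.
Then b = (92.35 − 0.15·231.021) / 0.175 = 329.696.

231.0 lb product A, 329.7 lb product B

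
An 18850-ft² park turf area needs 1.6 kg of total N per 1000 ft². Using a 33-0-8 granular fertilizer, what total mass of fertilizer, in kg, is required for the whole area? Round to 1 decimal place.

91.4 kg

Product per 1000 ft² = 1.6 / 33% = 4.84848 kg.
Total product = 4.84848 × 18850 / 1000 = 91.3939 kg.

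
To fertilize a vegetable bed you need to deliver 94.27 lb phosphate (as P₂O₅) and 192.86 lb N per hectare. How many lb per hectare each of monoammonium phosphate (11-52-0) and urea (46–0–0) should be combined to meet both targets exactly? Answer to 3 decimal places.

181.288 lb monoammonium phosphate, 375.909 lb urea

Per-hectare balance (a = monoammonium phosphate, b = urea):
P₂O₅: 0.52·a + 0·b = 94.27
N: 0.11·a + 0.46·b = 192.86
Solving simultaneously: a = 181.28846, b = 375.9093.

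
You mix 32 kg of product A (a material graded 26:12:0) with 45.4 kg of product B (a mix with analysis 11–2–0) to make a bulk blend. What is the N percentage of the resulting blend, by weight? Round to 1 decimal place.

17.2% N

Total mass = 32 + 45.4 = 77.4 kg.
N mass = 26%×32 + 11%×45.4 = 13.314 kg.
% N = 13.314 / 77.4 = 17.2016%.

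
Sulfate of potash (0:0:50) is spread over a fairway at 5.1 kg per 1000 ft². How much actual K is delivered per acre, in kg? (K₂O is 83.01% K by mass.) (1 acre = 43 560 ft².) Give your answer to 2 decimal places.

K₂O per 1000 ft² = 5.1 × 50% = 2.55 kg.
Elemental K = 2.55 × 0.8301 = 2.11675 kg per 1000 ft².
Convert to per acre: 2.11675 × 43.56 = 92.2058 kg.

92.21 kg K per acre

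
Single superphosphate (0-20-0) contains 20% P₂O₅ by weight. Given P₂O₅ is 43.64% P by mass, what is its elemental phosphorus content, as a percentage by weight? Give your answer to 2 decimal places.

8.73% P

%P = 20 × 0.4364 = 8.728%.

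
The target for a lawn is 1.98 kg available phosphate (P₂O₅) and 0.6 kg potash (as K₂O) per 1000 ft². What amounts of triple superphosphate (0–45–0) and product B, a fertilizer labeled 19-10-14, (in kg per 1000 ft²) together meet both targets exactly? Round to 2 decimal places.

Per-1000 ft² balance (a = triple superphosphate, b = product B):
P₂O₅: 0.45·a + 0.1·b = 1.98
K₂O: 0·a + 0.14·b = 0.6
Solving simultaneously: a = 3.44762, b = 4.28571.

3.45 kg triple superphosphate, 4.29 kg product B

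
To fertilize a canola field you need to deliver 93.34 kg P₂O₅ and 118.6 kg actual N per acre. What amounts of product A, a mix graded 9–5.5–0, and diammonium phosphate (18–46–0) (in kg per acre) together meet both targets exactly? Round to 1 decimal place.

Let a = kg of product A, b = kg of diammonium phosphate (per acre).
P₂O₅: 0.055·a + 0.46·b = 93.34
N: 0.09·a + 0.18·b = 118.6
Solving simultaneously: a = 1198.57, b = 59.6063.

1198.6 kg product A, 59.6 kg diammonium phosphate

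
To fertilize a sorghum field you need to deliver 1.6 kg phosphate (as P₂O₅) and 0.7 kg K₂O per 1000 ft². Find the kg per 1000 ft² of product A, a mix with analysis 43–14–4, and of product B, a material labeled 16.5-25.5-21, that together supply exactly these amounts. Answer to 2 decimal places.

8.20 kg product A, 1.77 kg product B

Per-1000 ft² balance (a = product A, b = product B):
P₂O₅: 0.14·a + 0.255·b = 1.6
K₂O: 0.04·a + 0.21·b = 0.7
Eliminate a: (row1) − 0.14/0.04·(row2) → -0.48·b = -0.85, so b = 1.77083.
Back-substitute: a = (1.6 − 0.255·1.77083) / 0.14 = 8.20312.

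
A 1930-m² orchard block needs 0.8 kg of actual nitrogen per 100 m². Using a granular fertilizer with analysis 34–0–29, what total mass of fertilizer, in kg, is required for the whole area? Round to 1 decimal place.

45.4 kg

Product per 100 m² = 0.8 / 34% = 2.35294 kg.
Total product = 2.35294 × 1930 / 100 = 45.4118 kg.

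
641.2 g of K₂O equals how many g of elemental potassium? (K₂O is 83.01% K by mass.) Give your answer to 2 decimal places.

532.26 g K

K = 641.2 × 0.8301 = 532.2601 g.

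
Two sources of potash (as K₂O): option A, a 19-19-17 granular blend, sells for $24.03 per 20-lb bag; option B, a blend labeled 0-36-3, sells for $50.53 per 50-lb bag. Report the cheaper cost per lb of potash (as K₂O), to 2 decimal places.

option A: K₂O per bag = 20 × 17% = 3.4 lb; cost = 24.03 / 3.4 = $7.0676/lb K₂O.
option B: K₂O per bag = 50 × 3% = 1.5 lb; cost = 50.53 / 1.5 = $33.6867/lb K₂O.
option A is cheaper.

$7.07 per lb K₂O (option A)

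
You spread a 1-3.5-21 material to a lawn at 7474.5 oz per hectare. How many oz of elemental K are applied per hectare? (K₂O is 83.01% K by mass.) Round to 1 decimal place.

1303.0 oz K per hectare

K₂O per hectare = 7474.5 × 21% = 1569.64 oz.
Elemental K = 1569.64 × 0.8301 = 1302.96 oz per hectare.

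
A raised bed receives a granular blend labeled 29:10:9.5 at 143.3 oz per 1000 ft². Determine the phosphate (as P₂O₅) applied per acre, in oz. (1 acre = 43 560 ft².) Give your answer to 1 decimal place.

624.2 oz P₂O₅ per acre

P₂O₅ per 1000 ft² = 143.3 × 10% = 14.33 oz.
Convert to per acre: 14.33 × 43.56 = 624.215 oz.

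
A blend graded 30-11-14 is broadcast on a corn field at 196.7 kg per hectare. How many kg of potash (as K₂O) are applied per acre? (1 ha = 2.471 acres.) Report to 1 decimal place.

11.1 kg K₂O per acre

K₂O per hectare = 196.7 × 14% = 27.538 kg.
Convert to per acre: 27.538 × 0.404694 = 11.1445 kg.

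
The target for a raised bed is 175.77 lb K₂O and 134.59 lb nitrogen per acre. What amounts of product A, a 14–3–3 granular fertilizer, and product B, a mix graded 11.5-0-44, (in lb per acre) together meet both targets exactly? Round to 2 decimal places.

Let a = lb of product A, b = lb of product B (per acre).
K₂O: 0.03·a + 0.44·b = 175.77
N: 0.14·a + 0.115·b = 134.59
Eliminate b: (row1) − 0.44/0.115·(row2) → -0.505652·a = -339.183, so a = 670.783.
Then b = (134.59 − 0.14·670.783) / 0.115 = 353.742.

670.78 lb product A, 353.74 lb product B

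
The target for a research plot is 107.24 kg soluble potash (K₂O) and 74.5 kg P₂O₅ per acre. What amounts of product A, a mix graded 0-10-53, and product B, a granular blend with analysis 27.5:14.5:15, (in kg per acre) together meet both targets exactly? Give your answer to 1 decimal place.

Let a = kg of product A, b = kg of product B (per acre).
K₂O: 0.53·a + 0.15·b = 107.24
P₂O₅: 0.1·a + 0.145·b = 74.5
Solving simultaneously: a = 70.7324, b = 465.012.

70.7 kg product A, 465.0 kg product B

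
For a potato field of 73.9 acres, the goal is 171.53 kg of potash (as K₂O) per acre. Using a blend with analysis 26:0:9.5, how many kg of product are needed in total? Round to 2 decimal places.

Product per acre = 171.53 / 9.5% = 1805.58 kg.
Total product = 1805.58 × 73.9 = 133432.284 kg.

133432.28 kg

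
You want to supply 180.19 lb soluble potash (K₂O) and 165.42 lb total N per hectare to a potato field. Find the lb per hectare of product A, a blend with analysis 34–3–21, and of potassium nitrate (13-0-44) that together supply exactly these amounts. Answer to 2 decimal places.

403.60 lb product A, 216.90 lb potassium nitrate

Per-hectare balance (a = product A, b = potassium nitrate):
K₂O: 0.21·a + 0.44·b = 180.19
N: 0.34·a + 0.13·b = 165.42
From row1: a = (180.19 − 0.44·b) / 0.21.
Into row2: 0.34·(180.19 − 0.44·b)/0.21 + 0.13·b = 165.42 → b = 216.896, a = 403.599.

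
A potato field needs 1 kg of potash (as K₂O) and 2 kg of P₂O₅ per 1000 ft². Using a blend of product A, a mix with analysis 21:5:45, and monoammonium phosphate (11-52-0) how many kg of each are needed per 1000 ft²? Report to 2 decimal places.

With a, b = kg per 1000 ft² of product A and monoammonium phosphate:
K₂O: 0.45·a + 0·b = 1
P₂O₅: 0.05·a + 0.52·b = 2
Eliminate b: (row1) − 0/0.52·(row2) → 0.45·a = 1, so a = 2.22222.
Then b = (2 − 0.05·2.22222) / 0.52 = 3.63248.

2.22 kg product A, 3.63 kg monoammonium phosphate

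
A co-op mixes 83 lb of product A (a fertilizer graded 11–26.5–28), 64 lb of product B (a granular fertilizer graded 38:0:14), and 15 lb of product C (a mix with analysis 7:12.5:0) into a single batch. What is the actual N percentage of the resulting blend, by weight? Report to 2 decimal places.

21.30% N

Total mass = 83 + 64 + 15 = 162 lb.
N mass = 11%×83 + 38%×64 + 7%×15 = 34.5 lb.
% N = 34.5 / 162 = 21.2963%.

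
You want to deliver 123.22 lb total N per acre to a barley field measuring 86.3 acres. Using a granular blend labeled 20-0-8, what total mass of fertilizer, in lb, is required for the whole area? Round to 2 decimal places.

Product per acre = 123.22 / 20% = 616.1 lb.
Total product = 616.1 × 86.3 = 53169.43 lb.

53169.43 lb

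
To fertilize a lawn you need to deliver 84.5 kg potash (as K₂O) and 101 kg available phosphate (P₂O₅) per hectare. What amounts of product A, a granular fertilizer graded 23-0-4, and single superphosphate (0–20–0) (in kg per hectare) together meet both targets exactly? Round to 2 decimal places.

2112.50 kg product A, 505.00 kg single superphosphate

Per-hectare balance (a = product A, b = single superphosphate):
K₂O: 0.04·a + 0·b = 84.5
P₂O₅: 0·a + 0.2·b = 101
Solving simultaneously: a = 2112.5, b = 505.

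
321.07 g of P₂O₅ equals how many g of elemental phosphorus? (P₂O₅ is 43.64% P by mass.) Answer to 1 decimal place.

P = 321.07 × 0.4364 = 140.115 g.

140.1 g P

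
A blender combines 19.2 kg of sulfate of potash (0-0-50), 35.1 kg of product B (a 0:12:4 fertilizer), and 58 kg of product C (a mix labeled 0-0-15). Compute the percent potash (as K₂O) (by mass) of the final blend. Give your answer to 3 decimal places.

17.546% K₂O

Total mass = 19.2 + 35.1 + 58 = 112.3 kg.
K₂O mass = 50%×19.2 + 4%×35.1 + 15%×58 = 19.704 kg.
% K₂O = 19.704 / 112.3 = 17.5459%.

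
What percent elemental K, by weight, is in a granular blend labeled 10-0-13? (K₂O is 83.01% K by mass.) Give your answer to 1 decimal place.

%K = 13 × 0.8301 = 10.7913%.

10.8% K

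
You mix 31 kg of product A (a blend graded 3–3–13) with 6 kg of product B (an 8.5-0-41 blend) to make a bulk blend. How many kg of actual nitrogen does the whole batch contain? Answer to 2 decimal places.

1.44 kg N

N mass = 3%×31 + 8.5%×6 = 1.44 kg.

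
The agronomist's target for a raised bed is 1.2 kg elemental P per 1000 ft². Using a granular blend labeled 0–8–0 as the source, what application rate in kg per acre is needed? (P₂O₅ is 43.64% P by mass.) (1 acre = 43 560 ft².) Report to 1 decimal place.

1497.3 kg of product per acre

As P₂O₅: 1.2 / 0.4364 = 2.74977 kg per 1000 ft².
Product per 1000 ft² = 2.74977 / 8% = 34.3721 kg.
Convert to per acre: 34.3721 × 43.56 = 1497.25 kg.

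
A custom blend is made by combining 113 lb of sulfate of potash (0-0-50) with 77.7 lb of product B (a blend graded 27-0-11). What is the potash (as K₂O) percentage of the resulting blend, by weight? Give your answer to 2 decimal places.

34.11% K₂O

Total mass = 113 + 77.7 = 190.7 lb.
K₂O mass = 50%×113 + 11%×77.7 = 65.047 lb.
% K₂O = 65.047 / 190.7 = 34.1096%.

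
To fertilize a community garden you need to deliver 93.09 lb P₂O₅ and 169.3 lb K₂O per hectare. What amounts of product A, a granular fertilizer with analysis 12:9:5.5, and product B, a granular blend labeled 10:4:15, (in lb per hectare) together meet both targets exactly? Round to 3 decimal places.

Per-hectare balance (a = product A, b = product B):
P₂O₅: 0.09·a + 0.04·b = 93.09
K₂O: 0.055·a + 0.15·b = 169.3
Eliminate a: (row1) − 0.09/0.055·(row2) → -0.205455·b = -183.946, so b = 895.3142.
Back-substitute: a = (93.09 − 0.04·895.3142) / 0.09 = 636.4159.

636.416 lb product A, 895.314 lb product B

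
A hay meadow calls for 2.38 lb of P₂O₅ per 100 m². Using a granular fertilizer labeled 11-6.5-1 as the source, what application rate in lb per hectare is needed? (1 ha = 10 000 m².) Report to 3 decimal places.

Product per 100 m² = 2.38 / 6.5% = 36.6154 lb.
Convert to per hectare: 36.6154 × 100 = 3661.53846 lb.

3661.538 lb of product per hectare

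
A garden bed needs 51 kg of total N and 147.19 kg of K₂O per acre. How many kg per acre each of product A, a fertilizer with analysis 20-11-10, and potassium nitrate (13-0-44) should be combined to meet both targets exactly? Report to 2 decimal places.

With a, b = kg per acre of product A and potassium nitrate:
N: 0.2·a + 0.13·b = 51
K₂O: 0.1·a + 0.44·b = 147.19
From row1: a = (51 − 0.13·b) / 0.2.
Into row2: 0.1·(51 − 0.13·b)/0.2 + 0.44·b = 147.19 → b = 324.507, a = 44.0707.

44.07 kg product A, 324.51 kg potassium nitrate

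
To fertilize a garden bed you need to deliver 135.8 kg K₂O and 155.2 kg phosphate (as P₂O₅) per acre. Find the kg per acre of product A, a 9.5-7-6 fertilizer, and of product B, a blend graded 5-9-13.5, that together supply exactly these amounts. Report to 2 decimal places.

2155.56 kg product A, 47.90 kg product B

With a, b = kg per acre of product A and product B:
K₂O: 0.06·a + 0.135·b = 135.8
P₂O₅: 0.07·a + 0.09·b = 155.2
Solving simultaneously: a = 2155.556, b = 47.9012.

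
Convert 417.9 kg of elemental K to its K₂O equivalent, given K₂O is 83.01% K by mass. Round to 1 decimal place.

K₂O = 417.9 / 0.8301 = 503.433 kg.

503.4 kg K₂O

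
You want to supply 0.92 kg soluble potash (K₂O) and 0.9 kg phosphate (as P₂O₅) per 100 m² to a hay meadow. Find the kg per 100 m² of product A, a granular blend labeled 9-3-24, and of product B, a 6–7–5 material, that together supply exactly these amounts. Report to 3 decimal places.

Let a = kg of product A, b = kg of product B (per 100 m²).
K₂O: 0.24·a + 0.05·b = 0.92
P₂O₅: 0.03·a + 0.07·b = 0.9
Eliminate a: (row1) − 0.24/0.03·(row2) → -0.51·b = -6.28, so b = 12.3137.
Back-substitute: a = (0.92 − 0.05·12.3137) / 0.24 = 1.26797.

1.268 kg product A, 12.314 kg product B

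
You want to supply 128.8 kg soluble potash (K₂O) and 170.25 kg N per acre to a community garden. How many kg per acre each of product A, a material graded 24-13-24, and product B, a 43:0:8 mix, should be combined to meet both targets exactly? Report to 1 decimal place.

497.2 kg product A, 118.4 kg product B

With a, b = kg per acre of product A and product B:
K₂O: 0.24·a + 0.08·b = 128.8
N: 0.24·a + 0.43·b = 170.25
Eliminate b: (row1) − 0.08/0.43·(row2) → 0.195349·a = 97.1256, so a = 497.19.
Then b = (170.25 − 0.24·497.19) / 0.43 = 118.429.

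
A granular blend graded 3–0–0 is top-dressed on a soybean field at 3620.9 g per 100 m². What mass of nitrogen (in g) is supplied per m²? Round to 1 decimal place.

nitrogen per 100 m² = 3620.9 × 3% = 108.627 g.
Convert to per m²: 108.627 × 0.01 = 1.08627 g.

1.1 g N per sq m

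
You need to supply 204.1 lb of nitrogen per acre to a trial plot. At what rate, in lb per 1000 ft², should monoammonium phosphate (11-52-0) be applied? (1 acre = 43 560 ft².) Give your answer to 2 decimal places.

Product per acre = 204.1 / 11% = 1855.45 lb.
Convert to per 1000 ft²: 1855.45 × 0.0229568 = 42.5954 lb.

42.60 lb of product per thousand sq ft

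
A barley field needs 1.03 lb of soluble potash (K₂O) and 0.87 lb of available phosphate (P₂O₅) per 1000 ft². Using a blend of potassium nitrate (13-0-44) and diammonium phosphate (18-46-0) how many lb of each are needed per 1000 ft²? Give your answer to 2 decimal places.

Let a = lb of potassium nitrate, b = lb of diammonium phosphate (per 1000 ft²).
K₂O: 0.44·a + 0·b = 1.03
P₂O₅: 0·a + 0.46·b = 0.87
Solving simultaneously: a = 2.34091, b = 1.8913.

2.34 lb potassium nitrate, 1.89 lb diammonium phosphate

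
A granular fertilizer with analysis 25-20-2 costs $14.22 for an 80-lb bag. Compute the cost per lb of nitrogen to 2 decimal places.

N in bag = 80 × 25% = 20 lb.
Cost per lb N = $14.22 / 20 = $0.7110.

$0.71 per lb N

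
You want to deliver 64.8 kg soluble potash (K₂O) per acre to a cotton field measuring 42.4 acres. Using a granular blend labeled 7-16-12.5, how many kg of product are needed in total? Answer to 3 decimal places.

Product per acre = 64.8 / 12.5% = 518.4 kg.
Total product = 518.4 × 42.4 = 21980.16 kg.

21980.160 kg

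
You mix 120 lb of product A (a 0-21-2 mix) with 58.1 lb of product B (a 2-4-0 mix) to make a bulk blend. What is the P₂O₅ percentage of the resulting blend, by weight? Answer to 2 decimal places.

15.45% P₂O₅

Total mass = 120 + 58.1 = 178.1 lb.
P₂O₅ mass = 21%×120 + 4%×58.1 = 27.524 lb.
% P₂O₅ = 27.524 / 178.1 = 15.4542%.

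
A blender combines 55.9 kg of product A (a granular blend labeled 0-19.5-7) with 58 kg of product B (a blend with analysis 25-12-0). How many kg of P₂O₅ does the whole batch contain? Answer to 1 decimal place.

P₂O₅ mass = 19.5%×55.9 + 12%×58 = 17.8605 kg.

17.9 kg P₂O₅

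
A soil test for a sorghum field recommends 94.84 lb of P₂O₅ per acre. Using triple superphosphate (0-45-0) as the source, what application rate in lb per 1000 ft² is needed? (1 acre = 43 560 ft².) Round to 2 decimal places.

Product per acre = 94.84 / 45% = 210.756 lb.
Convert to per 1000 ft²: 210.756 × 0.0229568 = 4.83828 lb.

4.84 lb of product per thousand sq ft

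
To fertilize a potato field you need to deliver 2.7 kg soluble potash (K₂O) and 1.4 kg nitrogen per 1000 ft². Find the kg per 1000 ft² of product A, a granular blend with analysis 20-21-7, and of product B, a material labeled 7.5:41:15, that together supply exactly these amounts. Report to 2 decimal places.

Let a = kg of product A, b = kg of product B (per 1000 ft²).
K₂O: 0.07·a + 0.15·b = 2.7
N: 0.2·a + 0.075·b = 1.4
Eliminate a: (row1) − 0.07/0.2·(row2) → 0.12375·b = 2.21, so b = 17.8586.
Back-substitute: a = (2.7 − 0.15·17.8586) / 0.07 = 0.30303.

0.30 kg product A, 17.86 kg product B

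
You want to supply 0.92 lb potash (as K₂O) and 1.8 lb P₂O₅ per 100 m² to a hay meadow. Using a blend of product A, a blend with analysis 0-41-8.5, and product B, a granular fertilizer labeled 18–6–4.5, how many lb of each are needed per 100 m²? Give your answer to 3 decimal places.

Per-100 m² balance (a = product A, b = product B):
K₂O: 0.085·a + 0.045·b = 0.92
P₂O₅: 0.41·a + 0.06·b = 1.8
Solving simultaneously: a = 1.93258, b = 16.79401.

1.933 lb product A, 16.794 lb product B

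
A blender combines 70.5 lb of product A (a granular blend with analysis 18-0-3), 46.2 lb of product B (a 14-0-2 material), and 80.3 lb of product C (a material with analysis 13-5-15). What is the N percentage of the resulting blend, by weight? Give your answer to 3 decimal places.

15.024% N

Total mass = 70.5 + 46.2 + 80.3 = 197 lb.
N mass = 18%×70.5 + 14%×46.2 + 13%×80.3 = 29.597 lb.
% N = 29.597 / 197 = 15.0239%.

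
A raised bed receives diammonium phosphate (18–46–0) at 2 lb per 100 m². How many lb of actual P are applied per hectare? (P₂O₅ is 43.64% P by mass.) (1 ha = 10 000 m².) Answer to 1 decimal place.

P₂O₅ per 100 m² = 2 × 46% = 0.92 lb.
Elemental P = 0.92 × 0.4364 = 0.401488 lb per 100 m².
Convert to per hectare: 0.401488 × 100 = 40.1488 lb.

40.1 lb P per hectare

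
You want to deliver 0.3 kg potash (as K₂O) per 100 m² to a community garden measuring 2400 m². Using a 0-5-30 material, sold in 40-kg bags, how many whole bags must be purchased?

Product per 100 m² = 0.3 / 30% = 1 kg.
Total product = 1 × 2400 / 100 = 24 kg.
Bags = ⌈24 / 40⌉ = 1.

1 bags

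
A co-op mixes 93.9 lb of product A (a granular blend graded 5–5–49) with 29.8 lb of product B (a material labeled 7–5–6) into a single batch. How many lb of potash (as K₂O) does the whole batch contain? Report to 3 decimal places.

K₂O mass = 49%×93.9 + 6%×29.8 = 47.799 lb.

47.799 lb K₂O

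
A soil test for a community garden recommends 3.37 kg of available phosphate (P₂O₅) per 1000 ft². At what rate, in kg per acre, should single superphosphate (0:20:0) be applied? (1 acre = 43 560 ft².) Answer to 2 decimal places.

733.99 kg of product per acre

Product per 1000 ft² = 3.37 / 20% = 16.85 kg.
Convert to per acre: 16.85 × 43.56 = 733.986 kg.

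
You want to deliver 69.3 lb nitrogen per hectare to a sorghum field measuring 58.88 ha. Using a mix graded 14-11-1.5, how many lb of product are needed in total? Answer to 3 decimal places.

29145.600 lb

Product per hectare = 69.3 / 14% = 495 lb.
Total product = 495 × 58.88 = 29145.6 lb.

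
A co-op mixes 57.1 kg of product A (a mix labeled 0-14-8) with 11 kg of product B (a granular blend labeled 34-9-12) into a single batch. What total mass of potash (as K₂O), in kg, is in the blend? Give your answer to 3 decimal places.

K₂O mass = 8%×57.1 + 12%×11 = 5.888 kg.

5.888 kg K₂O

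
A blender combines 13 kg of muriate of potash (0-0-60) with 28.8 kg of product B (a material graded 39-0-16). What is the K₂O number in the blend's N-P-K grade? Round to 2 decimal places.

Total mass = 13 + 28.8 = 41.8 kg.
K₂O mass = 60%×13 + 16%×28.8 = 12.408 kg.
% K₂O = 12.408 / 41.8 = 29.6842%.

29.68% K₂O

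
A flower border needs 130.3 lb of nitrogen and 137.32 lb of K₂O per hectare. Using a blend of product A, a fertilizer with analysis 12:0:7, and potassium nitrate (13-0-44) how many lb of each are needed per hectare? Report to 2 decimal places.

Let a = lb of product A, b = lb of potassium nitrate (per hectare).
N: 0.12·a + 0.13·b = 130.3
K₂O: 0.07·a + 0.44·b = 137.32
Eliminate a: (row1) − 0.12/0.07·(row2) → -0.624286·b = -105.106, so b = 168.362.
Back-substitute: a = (130.3 − 0.13·168.362) / 0.12 = 903.442.

903.44 lb product A, 168.36 lb potassium nitrate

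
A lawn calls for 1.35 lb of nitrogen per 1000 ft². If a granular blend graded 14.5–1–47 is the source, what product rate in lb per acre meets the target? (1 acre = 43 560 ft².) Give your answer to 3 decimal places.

Product per 1000 ft² = 1.35 / 14.5% = 9.31034 lb.
Convert to per acre: 9.31034 × 43.56 = 405.5586 lb.

405.559 lb of product per acre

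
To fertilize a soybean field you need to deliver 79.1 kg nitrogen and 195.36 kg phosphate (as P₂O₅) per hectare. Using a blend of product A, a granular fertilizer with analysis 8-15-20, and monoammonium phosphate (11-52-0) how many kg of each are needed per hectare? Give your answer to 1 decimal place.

782.6 kg product A, 150.0 kg monoammonium phosphate

Per-hectare balance (a = product A, b = monoammonium phosphate):
N: 0.08·a + 0.11·b = 79.1
P₂O₅: 0.15·a + 0.52·b = 195.36
Solving simultaneously: a = 782.566, b = 149.952.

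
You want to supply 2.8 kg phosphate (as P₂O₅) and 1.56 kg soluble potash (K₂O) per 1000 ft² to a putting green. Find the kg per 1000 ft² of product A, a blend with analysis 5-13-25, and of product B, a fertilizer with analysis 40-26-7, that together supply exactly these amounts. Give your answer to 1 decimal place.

3.7 kg product A, 8.9 kg product B

With a, b = kg per 1000 ft² of product A and product B:
P₂O₅: 0.13·a + 0.26·b = 2.8
K₂O: 0.25·a + 0.07·b = 1.56
Eliminate b: (row1) − 0.26/0.07·(row2) → -0.798571·a = -2.99429, so a = 3.74955.
Then b = (1.56 − 0.25·3.74955) / 0.07 = 8.89445.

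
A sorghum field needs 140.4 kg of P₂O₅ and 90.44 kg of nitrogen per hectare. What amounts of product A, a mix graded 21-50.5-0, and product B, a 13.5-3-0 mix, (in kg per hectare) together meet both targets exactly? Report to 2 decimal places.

262.48 kg product A, 261.63 kg product B

With a, b = kg per hectare of product A and product B:
P₂O₅: 0.505·a + 0.03·b = 140.4
N: 0.21·a + 0.135·b = 90.44
Solving simultaneously: a = 262.478, b = 261.627.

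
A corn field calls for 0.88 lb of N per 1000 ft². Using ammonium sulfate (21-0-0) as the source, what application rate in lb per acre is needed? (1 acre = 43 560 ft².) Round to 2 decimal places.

Product per 1000 ft² = 0.88 / 21% = 4.19048 lb.
Convert to per acre: 4.19048 × 43.56 = 182.537 lb.

182.54 lb of product per acre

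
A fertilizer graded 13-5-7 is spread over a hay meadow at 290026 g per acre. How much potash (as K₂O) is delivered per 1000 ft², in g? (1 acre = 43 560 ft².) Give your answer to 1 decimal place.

466.1 g K₂O per thousand sq ft

K₂O per acre = 290026 × 7% = 20301.8 g.
Convert to per 1000 ft²: 20301.8 × 0.0229568 = 466.066 g.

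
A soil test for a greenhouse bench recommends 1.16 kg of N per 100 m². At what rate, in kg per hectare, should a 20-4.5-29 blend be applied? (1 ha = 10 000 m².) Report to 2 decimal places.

580.00 kg of product per hectare

Product per 100 m² = 1.16 / 20% = 5.8 kg.
Convert to per hectare: 5.8 × 100 = 580 kg.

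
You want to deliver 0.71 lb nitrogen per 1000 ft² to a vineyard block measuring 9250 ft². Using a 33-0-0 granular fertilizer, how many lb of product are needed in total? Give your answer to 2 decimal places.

19.90 lb

Product per 1000 ft² = 0.71 / 33% = 2.15152 lb.
Total product = 2.15152 × 9250 / 1000 = 19.9015 lb.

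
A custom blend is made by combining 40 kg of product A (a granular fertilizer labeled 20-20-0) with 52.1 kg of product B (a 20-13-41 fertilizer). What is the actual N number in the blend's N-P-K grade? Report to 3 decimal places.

Total mass = 40 + 52.1 = 92.1 kg.
N mass = 20%×40 + 20%×52.1 = 18.42 kg.
% N = 18.42 / 92.1 = 20%.

20.000% N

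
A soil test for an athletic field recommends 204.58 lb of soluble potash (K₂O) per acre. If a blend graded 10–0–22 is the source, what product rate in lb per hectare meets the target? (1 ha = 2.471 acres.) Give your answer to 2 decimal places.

2297.81 lb of product per hectare

Product per acre = 204.58 / 22% = 929.909 lb.
Convert to per hectare: 929.909 × 2.471 = 2297.805 lb.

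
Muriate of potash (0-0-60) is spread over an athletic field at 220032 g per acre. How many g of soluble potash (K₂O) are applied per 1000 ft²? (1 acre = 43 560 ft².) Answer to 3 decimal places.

K₂O per acre = 220032 × 60% = 132019 g.
Convert to per 1000 ft²: 132019 × 0.0229568 = 3030.7438 g.

3030.744 g K₂O per thousand sq ft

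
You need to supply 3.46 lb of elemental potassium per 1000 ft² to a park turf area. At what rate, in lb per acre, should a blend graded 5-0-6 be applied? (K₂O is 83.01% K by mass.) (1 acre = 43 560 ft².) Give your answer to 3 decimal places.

3026.093 lb of product per acre

As K₂O: 3.46 / 0.8301 = 4.16817 lb per 1000 ft².
Product per 1000 ft² = 4.16817 / 6% = 69.4695 lb.
Convert to per acre: 69.4695 × 43.56 = 3026.0932 lb.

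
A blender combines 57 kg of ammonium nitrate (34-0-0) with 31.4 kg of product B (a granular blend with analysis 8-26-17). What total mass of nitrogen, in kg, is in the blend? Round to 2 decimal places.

N mass = 34%×57 + 8%×31.4 = 21.892 kg.

21.89 kg N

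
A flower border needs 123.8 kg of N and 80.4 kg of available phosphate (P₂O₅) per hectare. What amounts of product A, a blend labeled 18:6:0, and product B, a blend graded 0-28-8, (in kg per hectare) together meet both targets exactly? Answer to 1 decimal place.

Per-hectare balance (a = product A, b = product B):
N: 0.18·a + 0·b = 123.8
P₂O₅: 0.06·a + 0.28·b = 80.4
Eliminate a: (row1) − 0.18/0.06·(row2) → -0.84·b = -117.4, so b = 139.762.
Back-substitute: a = (123.8 − 0·139.762) / 0.18 = 687.778.

687.8 kg product A, 139.8 kg product B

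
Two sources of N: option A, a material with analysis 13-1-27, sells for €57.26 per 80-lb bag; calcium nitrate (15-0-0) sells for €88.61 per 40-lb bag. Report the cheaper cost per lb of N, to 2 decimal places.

option A: N per bag = 80 × 13% = 10.4 lb; cost = 57.26 / 10.4 = €5.5058/lb N.
calcium nitrate: N per bag = 40 × 15% = 6 lb; cost = 88.61 / 6 = €14.7683/lb N.
option A is cheaper.

€5.51 per lb N (option A)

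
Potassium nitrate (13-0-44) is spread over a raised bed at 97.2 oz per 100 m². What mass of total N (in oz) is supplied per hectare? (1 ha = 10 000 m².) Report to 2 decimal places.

1263.60 oz N per hectare

nitrogen per 100 m² = 97.2 × 13% = 12.636 oz.
Convert to per hectare: 12.636 × 100 = 1263.6 oz.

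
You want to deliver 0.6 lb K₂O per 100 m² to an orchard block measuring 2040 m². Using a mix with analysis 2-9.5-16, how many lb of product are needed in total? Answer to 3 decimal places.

76.500 lb

Product per 100 m² = 0.6 / 16% = 3.75 lb.
Total product = 3.75 × 2040 / 100 = 76.5 lb.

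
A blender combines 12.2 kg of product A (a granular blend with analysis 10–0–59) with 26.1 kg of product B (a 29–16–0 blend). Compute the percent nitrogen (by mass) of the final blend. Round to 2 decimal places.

Total mass = 12.2 + 26.1 = 38.3 kg.
N mass = 10%×12.2 + 29%×26.1 = 8.789 kg.
% N = 8.789 / 38.3 = 22.9478%.

22.95% N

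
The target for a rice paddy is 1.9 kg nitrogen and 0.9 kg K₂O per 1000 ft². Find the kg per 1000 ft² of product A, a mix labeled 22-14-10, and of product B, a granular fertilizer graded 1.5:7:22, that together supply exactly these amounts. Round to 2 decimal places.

Per-1000 ft² balance (a = product A, b = product B):
N: 0.22·a + 0.015·b = 1.9
K₂O: 0.1·a + 0.22·b = 0.9
Eliminate a: (row1) − 0.22/0.1·(row2) → -0.469·b = -0.08, so b = 0.170576.
Back-substitute: a = (1.9 − 0.015·0.170576) / 0.22 = 8.62473.

8.62 kg product A, 0.17 kg product B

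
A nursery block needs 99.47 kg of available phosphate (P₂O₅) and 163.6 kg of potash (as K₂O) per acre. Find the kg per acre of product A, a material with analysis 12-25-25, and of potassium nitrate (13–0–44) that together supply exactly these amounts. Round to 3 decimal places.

With a, b = kg per acre of product A and potassium nitrate:
P₂O₅: 0.25·a + 0·b = 99.47
K₂O: 0.25·a + 0.44·b = 163.6
Eliminate a: (row1) − 0.25/0.25·(row2) → -0.44·b = -64.13, so b = 145.75.
Back-substitute: a = (99.47 − 0·145.75) / 0.25 = 397.88.

397.880 kg product A, 145.750 kg potassium nitrate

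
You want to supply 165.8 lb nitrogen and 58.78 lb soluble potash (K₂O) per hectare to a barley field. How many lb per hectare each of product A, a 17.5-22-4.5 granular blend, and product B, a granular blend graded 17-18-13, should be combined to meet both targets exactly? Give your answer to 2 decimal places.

Per-hectare balance (a = product A, b = product B):
N: 0.175·a + 0.17·b = 165.8
K₂O: 0.045·a + 0.13·b = 58.78
Solving simultaneously: a = 765.656, b = 187.119.

765.66 lb product A, 187.12 lb product B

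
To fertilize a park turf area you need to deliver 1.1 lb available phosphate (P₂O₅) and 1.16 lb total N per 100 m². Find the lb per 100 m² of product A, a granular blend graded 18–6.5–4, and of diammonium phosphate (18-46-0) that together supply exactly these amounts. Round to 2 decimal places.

With a, b = lb per 100 m² of product A and diammonium phosphate:
P₂O₅: 0.065·a + 0.46·b = 1.1
N: 0.18·a + 0.18·b = 1.16
Eliminate b: (row1) − 0.46/0.18·(row2) → -0.395·a = -1.86444, so a = 4.72011.
Then b = (1.16 − 0.18·4.72011) / 0.18 = 1.72433.

4.72 lb product A, 1.72 lb diammonium phosphate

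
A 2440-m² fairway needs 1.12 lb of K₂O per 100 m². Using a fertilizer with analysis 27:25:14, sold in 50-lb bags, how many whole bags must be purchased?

Product per 100 m² = 1.12 / 14% = 8 lb.
Total product = 8 × 2440 / 100 = 195.2 lb.
Bags = ⌈195.2 / 50⌉ = 4.

4 bags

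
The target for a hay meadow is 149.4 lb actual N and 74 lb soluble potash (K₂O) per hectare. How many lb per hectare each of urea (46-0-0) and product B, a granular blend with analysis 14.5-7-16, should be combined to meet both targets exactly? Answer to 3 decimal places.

178.995 lb urea, 462.500 lb product B

Per-hectare balance (a = urea, b = product B):
N: 0.46·a + 0.145·b = 149.4
K₂O: 0·a + 0.16·b = 74
Solving simultaneously: a = 178.9946, b = 462.5.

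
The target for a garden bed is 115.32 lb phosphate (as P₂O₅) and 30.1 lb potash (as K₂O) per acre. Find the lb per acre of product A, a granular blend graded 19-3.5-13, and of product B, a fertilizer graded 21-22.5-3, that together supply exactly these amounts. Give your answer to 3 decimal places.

With a, b = lb per acre of product A and product B:
P₂O₅: 0.035·a + 0.225·b = 115.32
K₂O: 0.13·a + 0.03·b = 30.1
Solving simultaneously: a = 117.4787, b = 494.2589.

117.479 lb product A, 494.259 lb product B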